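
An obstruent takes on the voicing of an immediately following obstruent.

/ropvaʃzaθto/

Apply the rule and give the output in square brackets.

[robvaʒzaθto]

/p/ before /v/ (voiced) → [b]
/ʃ/ before /z/ (voiced) → [ʒ]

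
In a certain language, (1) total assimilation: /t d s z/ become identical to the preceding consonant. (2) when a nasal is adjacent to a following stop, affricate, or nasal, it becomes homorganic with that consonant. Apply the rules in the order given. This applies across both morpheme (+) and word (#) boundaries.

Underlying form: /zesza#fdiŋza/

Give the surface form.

Rule 1: /z/ after /s/ → [s] (total assimilation)
Rule 1: /d/ after /f/ → [f] (total assimilation)
Rule 1: /z/ after /ŋ/ → [ŋ] (total assimilation)
After rule 1: zessa#ffiŋŋa
Rule 2: no segment meets the rule's conditions; no change.

[zessa#ffiŋŋa]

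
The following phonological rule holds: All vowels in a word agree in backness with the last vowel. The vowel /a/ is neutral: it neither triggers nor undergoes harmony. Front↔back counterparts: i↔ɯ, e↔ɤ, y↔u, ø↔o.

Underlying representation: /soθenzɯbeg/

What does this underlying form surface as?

/o/ harmonizes with /e/ ([-back]) → [ø]
/ɯ/ harmonizes with /e/ ([-back]) → [i]

[søθenzibeg]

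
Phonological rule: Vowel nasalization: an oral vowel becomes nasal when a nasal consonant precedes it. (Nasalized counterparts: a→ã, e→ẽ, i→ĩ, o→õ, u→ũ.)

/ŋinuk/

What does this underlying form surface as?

[ŋĩnũk]

/i/ after nasal /ŋ/ → [ĩ]
/u/ after nasal /n/ → [ũ]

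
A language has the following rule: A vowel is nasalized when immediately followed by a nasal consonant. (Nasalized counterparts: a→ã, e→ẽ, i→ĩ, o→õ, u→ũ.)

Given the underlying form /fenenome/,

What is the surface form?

/e/ before nasal /n/ → [ẽ]
/e/ before nasal /n/ → [ẽ]
/o/ before nasal /m/ → [õ]

[fẽnẽnõme]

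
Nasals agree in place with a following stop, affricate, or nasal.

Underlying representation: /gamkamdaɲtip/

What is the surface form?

/m/ before /k/ (velar) → [ŋ]
/m/ before /d/ (alveolar) → [n]
/ɲ/ before /t/ (alveolar) → [n]

[gaŋkandantip]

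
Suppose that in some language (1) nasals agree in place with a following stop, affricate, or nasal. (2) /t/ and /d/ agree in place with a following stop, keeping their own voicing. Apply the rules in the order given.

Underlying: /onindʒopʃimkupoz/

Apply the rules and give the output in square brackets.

Rule 1: /n/ before /dʒ/ (palatal) → [ɲ]
Rule 1: /m/ before /k/ (velar) → [ŋ]
After rule 1: oniɲdʒopʃiŋkupoz
Rule 2: no segment meets the rule's conditions; no change.

[oniɲdʒopʃiŋkupoz]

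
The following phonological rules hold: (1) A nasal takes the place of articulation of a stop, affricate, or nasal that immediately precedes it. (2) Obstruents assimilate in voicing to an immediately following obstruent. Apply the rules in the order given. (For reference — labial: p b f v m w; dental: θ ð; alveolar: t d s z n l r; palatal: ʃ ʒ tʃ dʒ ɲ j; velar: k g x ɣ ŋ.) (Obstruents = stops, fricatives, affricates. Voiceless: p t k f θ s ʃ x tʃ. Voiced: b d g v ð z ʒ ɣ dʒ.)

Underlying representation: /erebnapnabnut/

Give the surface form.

[erebmapmabmut]

Rule 1: /n/ after /b/ (labial) → [m]
Rule 1: /n/ after /p/ (labial) → [m]
Rule 1: /n/ after /b/ (labial) → [m]
After rule 1: erebmapmabmut
Rule 2: no segment meets the rule's conditions; no change.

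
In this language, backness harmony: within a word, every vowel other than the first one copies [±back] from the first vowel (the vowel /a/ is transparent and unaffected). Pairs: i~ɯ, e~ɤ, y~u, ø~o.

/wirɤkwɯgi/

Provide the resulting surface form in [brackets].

[wirekwigi]

/ɤ/ harmonizes with /i/ ([-back]) → [e]
/ɯ/ harmonizes with /i/ ([-back]) → [i]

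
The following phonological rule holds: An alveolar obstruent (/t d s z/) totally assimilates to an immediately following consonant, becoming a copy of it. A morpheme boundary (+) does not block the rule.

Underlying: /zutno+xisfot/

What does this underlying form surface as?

/t/ before /n/ → [n] (total assimilation)
/s/ before /f/ → [f] (total assimilation)

[zunno+xiffot]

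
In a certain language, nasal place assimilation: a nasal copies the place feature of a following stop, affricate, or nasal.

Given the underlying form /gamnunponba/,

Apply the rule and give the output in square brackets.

[gannumpomba]

/m/ before /n/ (alveolar) → [n]
/n/ before /p/ (labial) → [m]
/n/ before /b/ (labial) → [m]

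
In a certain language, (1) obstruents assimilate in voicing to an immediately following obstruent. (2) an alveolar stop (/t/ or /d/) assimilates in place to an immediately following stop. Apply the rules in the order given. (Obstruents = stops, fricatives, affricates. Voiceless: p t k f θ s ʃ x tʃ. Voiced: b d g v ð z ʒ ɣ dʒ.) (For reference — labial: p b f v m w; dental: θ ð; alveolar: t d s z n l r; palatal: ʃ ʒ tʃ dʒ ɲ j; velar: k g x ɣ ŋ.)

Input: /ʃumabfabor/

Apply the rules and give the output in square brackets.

Rule 1: /b/ before /f/ (voiceless) → [p]
After rule 1: ʃumapfabor
Rule 2: no segment meets the rule's conditions; no change.

[ʃumapfabor]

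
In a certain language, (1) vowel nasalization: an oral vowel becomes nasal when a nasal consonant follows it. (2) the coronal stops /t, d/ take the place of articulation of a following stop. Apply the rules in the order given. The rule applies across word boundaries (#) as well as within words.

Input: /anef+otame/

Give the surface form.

[ãnef+otãme]

Rule 1: /a/ before nasal /n/ → [ã]
Rule 1: /a/ before nasal /m/ → [ã]
After rule 1: ãnef+otãme
Rule 2: no segment meets the rule's conditions; no change.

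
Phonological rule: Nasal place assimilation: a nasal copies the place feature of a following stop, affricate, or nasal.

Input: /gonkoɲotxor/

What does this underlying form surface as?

[goŋkoɲotxor]

/n/ before /k/ (velar) → [ŋ]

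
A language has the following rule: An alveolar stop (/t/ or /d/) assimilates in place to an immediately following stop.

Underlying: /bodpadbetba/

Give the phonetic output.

/d/ before /p/ (labial) → [b]
/d/ before /b/ (labial) → [b]
/t/ before /b/ (labial) → [p]

[bobpabbepba]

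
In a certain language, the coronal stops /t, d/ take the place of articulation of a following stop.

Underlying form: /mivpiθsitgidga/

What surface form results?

[mivpiθsikgigga]

/t/ before /g/ (velar) → [k]
/d/ before /g/ (velar) → [g]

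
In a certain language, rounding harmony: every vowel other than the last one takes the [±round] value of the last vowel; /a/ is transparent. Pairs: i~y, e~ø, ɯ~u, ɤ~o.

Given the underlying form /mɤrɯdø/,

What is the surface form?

/ɤ/ harmonizes with /ø/ ([+round]) → [o]
/ɯ/ harmonizes with /ø/ ([+round]) → [u]

[morudø]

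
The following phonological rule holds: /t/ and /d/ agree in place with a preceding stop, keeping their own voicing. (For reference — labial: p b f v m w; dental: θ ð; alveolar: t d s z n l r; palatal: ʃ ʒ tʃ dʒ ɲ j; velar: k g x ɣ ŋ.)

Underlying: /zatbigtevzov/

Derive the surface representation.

[zatbigkevzov]

/t/ after /g/ (velar) → [k]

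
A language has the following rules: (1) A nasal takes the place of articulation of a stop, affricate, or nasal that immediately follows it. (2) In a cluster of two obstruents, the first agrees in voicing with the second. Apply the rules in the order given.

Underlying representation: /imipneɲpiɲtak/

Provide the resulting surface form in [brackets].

[imipnempintak]

Rule 1: /ɲ/ before /p/ (labial) → [m]
Rule 1: /ɲ/ before /t/ (alveolar) → [n]
After rule 1: imipnempintak
Rule 2: no segment meets the rule's conditions; no change.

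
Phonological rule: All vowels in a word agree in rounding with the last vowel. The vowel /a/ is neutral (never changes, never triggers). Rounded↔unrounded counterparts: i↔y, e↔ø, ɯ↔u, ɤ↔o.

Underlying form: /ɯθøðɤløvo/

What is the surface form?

[uθøðoløvo]

/ɯ/ harmonizes with /o/ ([+round]) → [u]
/ɤ/ harmonizes with /o/ ([+round]) → [o]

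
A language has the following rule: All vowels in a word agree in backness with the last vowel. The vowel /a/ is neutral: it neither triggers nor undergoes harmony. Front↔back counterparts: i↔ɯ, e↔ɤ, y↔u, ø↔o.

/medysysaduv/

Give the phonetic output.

[mɤdususaduv]

/e/ harmonizes with /u/ ([+back]) → [ɤ]
/y/ harmonizes with /u/ ([+back]) → [u]
/y/ harmonizes with /u/ ([+back]) → [u]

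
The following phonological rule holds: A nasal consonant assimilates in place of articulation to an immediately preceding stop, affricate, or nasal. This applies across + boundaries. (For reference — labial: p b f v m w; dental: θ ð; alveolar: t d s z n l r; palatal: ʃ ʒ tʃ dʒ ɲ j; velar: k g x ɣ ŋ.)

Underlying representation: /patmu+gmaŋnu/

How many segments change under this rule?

/m/ after /t/ (alveolar) → [n]
/m/ after /g/ (velar) → [ŋ]
/n/ after /ŋ/ (velar) → [ŋ]
3 segments change.

3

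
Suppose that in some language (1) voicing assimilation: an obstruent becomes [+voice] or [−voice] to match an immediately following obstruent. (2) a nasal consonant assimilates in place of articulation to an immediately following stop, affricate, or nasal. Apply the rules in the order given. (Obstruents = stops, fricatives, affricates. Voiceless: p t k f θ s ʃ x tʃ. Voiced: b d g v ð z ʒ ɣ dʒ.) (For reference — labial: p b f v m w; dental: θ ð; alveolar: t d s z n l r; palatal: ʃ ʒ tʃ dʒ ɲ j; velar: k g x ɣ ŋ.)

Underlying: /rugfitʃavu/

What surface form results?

Rule 1: /g/ before /f/ (voiceless) → [k]
After rule 1: rukfitʃavu
Rule 2: no segment meets the rule's conditions; no change.

[rukfitʃavu]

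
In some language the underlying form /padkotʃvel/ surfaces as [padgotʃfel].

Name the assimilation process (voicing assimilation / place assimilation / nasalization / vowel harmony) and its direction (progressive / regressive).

voicing assimilation, progressive

/k/→[g] /v/→[f].
Each target copies a feature from the preceding segment, so the direction is progressive.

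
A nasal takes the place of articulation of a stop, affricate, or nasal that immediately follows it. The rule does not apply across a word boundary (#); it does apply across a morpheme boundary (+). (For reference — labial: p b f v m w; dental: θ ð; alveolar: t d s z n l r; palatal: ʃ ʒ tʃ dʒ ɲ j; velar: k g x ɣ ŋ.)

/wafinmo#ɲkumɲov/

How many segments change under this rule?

/n/ before /m/ (labial) → [m]
/ɲ/ before /k/ (velar) → [ŋ]
/m/ before /ɲ/ (palatal) → [ɲ]
3 segments change.

3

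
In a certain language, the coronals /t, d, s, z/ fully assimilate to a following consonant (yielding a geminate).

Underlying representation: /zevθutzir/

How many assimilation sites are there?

1

/t/ before /z/ → [z] (total assimilation)
1 segment changes.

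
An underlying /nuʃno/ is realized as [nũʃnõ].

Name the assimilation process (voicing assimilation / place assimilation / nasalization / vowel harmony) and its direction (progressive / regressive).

nasalization, progressive

/u/→[ũ] /o/→[õ].
Each target copies a feature from the preceding segment, so the direction is progressive.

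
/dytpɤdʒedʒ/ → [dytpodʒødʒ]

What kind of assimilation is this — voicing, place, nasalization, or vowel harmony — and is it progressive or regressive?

vowel harmony, progressive

/ɤ/→[o] /e/→[ø].
Vowels agree with the first vowel, so the harmony is progressive.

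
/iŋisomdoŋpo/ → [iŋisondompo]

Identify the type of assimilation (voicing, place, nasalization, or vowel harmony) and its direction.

/m/→[n] /ŋ/→[m].
Each target copies a feature from the following segment, so the direction is regressive.

place assimilation, regressive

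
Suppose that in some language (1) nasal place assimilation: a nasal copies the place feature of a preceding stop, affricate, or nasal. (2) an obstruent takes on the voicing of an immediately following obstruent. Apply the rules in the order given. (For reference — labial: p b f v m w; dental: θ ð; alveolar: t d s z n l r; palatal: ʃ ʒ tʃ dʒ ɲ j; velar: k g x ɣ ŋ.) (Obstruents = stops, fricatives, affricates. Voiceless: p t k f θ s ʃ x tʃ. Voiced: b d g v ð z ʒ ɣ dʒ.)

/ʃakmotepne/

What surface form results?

Rule 1: /m/ after /k/ (velar) → [ŋ]
Rule 1: /n/ after /p/ (labial) → [m]
After rule 1: ʃakŋotepme
Rule 2: no segment meets the rule's conditions; no change.

[ʃakŋotepme]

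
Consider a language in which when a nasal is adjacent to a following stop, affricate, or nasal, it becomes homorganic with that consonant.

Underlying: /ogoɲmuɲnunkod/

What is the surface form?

/ɲ/ before /m/ (labial) → [m]
/ɲ/ before /n/ (alveolar) → [n]
/n/ before /k/ (velar) → [ŋ]

[ogommunnuŋkod]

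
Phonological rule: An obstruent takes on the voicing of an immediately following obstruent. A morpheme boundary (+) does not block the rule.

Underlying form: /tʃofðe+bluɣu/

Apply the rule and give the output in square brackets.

[tʃovðe+bluɣu]

/f/ before /ð/ (voiced) → [v]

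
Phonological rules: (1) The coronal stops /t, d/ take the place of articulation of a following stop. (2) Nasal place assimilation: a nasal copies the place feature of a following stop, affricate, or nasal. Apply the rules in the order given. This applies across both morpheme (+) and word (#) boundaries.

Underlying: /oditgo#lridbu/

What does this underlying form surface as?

Rule 1: /t/ before /g/ (velar) → [k]
Rule 1: /d/ before /b/ (labial) → [b]
After rule 1: odikgo#lribbu
Rule 2: no segment meets the rule's conditions; no change.

[odikgo#lribbu]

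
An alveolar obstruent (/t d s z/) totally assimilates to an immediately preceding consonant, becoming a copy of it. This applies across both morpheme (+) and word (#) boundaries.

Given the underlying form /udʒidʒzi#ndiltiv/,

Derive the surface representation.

/z/ after /dʒ/ → [dʒ] (total assimilation)
/d/ after /n/ → [n] (total assimilation)
/t/ after /l/ → [l] (total assimilation)

[udʒidʒdʒi#nnilliv]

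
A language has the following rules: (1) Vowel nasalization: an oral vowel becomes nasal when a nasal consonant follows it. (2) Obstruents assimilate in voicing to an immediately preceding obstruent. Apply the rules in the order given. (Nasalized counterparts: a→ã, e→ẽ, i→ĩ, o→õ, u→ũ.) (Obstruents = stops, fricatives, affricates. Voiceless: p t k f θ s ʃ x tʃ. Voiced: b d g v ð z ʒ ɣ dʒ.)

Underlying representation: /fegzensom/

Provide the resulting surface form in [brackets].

[fegzẽnsõm]

Rule 1: /e/ before nasal /n/ → [ẽ]
Rule 1: /o/ before nasal /m/ → [õ]
After rule 1: fegzẽnsõm
Rule 2: no segment meets the rule's conditions; no change.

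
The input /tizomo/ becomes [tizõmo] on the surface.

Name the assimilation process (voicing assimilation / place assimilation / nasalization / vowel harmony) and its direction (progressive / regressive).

/o/→[õ].
Each target copies a feature from the following segment, so the direction is regressive.

nasalization, regressive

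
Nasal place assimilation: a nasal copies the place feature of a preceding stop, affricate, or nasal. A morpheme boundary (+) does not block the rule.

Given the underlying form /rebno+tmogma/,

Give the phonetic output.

[rebmo+tnogŋa]

/n/ after /b/ (labial) → [m]
/m/ after /t/ (alveolar) → [n]
/m/ after /g/ (velar) → [ŋ]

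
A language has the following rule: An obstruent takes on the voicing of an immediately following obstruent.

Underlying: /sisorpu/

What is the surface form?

[sisorpu]

no segment meets the rule's conditions; no change.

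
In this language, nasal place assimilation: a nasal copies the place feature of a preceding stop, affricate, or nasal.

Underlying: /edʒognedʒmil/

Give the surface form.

/n/ after /g/ (velar) → [ŋ]
/m/ after /dʒ/ (palatal) → [ɲ]

[edʒogŋedʒɲil]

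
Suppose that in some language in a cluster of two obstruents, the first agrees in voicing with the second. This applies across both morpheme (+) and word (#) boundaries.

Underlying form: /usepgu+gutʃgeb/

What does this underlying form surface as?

[usebgu+gudʒgeb]

/p/ before /g/ (voiced) → [b]
/tʃ/ before /g/ (voiced) → [dʒ]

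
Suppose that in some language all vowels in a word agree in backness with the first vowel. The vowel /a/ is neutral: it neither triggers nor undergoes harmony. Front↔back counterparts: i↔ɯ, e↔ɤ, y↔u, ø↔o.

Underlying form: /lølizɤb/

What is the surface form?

[lølizeb]

/ɤ/ harmonizes with /ø/ ([-back]) → [e]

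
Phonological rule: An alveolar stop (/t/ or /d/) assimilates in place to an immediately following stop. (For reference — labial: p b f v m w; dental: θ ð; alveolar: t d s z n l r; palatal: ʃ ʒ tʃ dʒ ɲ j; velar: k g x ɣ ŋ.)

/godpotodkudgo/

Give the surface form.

[gobpotogkuggo]

/d/ before /p/ (labial) → [b]
/d/ before /k/ (velar) → [g]
/d/ before /g/ (velar) → [g]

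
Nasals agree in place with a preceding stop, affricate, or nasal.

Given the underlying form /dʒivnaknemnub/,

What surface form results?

/n/ after /k/ (velar) → [ŋ]
/n/ after /m/ (labial) → [m]

[dʒivnakŋemmub]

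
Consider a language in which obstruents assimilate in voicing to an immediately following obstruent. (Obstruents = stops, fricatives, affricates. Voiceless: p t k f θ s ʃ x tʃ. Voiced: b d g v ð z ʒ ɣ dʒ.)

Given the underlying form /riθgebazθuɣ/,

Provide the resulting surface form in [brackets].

[riðgebasθuɣ]

/θ/ before /g/ (voiced) → [ð]
/z/ before /θ/ (voiceless) → [s]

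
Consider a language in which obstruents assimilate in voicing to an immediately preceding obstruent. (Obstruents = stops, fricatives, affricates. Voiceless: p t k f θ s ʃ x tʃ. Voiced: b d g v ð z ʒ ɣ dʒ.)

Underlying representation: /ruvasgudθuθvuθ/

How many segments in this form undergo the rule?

/g/ after /s/ (voiceless) → [k]
/θ/ after /d/ (voiced) → [ð]
/v/ after /θ/ (voiceless) → [f]
3 segments change.

3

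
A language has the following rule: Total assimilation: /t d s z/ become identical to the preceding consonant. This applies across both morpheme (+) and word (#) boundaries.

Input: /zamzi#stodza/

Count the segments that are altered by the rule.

3

/z/ after /m/ → [m] (total assimilation)
/t/ after /s/ → [s] (total assimilation)
/z/ after /d/ → [d] (total assimilation)
3 segments change.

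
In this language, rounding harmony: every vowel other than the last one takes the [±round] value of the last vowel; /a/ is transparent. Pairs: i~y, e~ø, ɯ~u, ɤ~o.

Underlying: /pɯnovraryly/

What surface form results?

/ɯ/ harmonizes with /y/ ([+round]) → [u]

[punovraryly]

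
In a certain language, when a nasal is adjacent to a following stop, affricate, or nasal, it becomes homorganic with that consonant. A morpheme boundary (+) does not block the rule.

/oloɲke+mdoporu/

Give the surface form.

[oloŋke+ndoporu]

/ɲ/ before /k/ (velar) → [ŋ]
/m/ before /d/ (alveolar) → [n]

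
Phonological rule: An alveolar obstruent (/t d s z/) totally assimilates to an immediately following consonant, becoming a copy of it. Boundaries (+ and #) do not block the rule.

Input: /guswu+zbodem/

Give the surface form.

[guwwu+bbodem]

/s/ before /w/ → [w] (total assimilation)
/z/ before /b/ → [b] (total assimilation)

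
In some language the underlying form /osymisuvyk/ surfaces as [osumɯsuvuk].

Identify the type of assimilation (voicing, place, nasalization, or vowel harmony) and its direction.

/y/→[u] /i/→[ɯ] /y/→[u].
Vowels agree with the first vowel, so the harmony is progressive.

vowel harmony, progressive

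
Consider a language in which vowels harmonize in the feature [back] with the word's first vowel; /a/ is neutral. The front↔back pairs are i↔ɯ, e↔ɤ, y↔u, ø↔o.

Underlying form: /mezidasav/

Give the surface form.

[mezidasav]

no segment meets the rule's conditions; no change.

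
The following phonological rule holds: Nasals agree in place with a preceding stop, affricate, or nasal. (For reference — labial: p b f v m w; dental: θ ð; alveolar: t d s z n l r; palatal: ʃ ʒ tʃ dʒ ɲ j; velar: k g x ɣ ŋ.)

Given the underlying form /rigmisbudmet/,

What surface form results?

/m/ after /g/ (velar) → [ŋ]
/m/ after /d/ (alveolar) → [n]

[rigŋisbudnet]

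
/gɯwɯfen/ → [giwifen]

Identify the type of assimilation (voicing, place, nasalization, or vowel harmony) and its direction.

/ɯ/→[i] /ɯ/→[i].
Vowels agree with the last vowel, so the harmony is regressive.

vowel harmony, regressive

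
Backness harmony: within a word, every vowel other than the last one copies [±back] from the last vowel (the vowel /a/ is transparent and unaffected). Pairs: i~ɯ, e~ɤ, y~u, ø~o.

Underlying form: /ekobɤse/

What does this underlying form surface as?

/o/ harmonizes with /e/ ([-back]) → [ø]
/ɤ/ harmonizes with /e/ ([-back]) → [e]

[ekøbese]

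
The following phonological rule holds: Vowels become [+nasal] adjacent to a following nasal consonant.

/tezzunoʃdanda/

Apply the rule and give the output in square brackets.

/u/ before nasal /n/ → [ũ]
/a/ before nasal /n/ → [ã]

[tezzũnoʃdãnda]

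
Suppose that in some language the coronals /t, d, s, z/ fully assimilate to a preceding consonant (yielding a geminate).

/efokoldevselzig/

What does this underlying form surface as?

/d/ after /l/ → [l] (total assimilation)
/s/ after /v/ → [v] (total assimilation)
/z/ after /l/ → [l] (total assimilation)

[efokollevvellig]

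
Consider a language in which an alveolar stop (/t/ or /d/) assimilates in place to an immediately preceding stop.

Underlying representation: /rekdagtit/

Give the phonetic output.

/d/ after /k/ (velar) → [g]
/t/ after /g/ (velar) → [k]

[rekgagkit]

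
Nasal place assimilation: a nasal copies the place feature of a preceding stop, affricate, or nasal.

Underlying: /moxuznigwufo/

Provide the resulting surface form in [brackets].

[moxuznigwufo]

no segment meets the rule's conditions; no change.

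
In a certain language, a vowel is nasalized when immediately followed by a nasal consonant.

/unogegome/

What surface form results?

[ũnogegõme]

/u/ before nasal /n/ → [ũ]
/o/ before nasal /m/ → [õ]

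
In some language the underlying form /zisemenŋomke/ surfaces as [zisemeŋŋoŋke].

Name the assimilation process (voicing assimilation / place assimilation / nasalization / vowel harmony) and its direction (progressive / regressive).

place assimilation, regressive

/n/→[ŋ] /m/→[ŋ].
Each target copies a feature from the following segment, so the direction is regressive.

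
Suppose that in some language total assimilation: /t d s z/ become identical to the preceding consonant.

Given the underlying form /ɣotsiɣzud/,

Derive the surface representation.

/s/ after /t/ → [t] (total assimilation)
/z/ after /ɣ/ → [ɣ] (total assimilation)

[ɣottiɣɣud]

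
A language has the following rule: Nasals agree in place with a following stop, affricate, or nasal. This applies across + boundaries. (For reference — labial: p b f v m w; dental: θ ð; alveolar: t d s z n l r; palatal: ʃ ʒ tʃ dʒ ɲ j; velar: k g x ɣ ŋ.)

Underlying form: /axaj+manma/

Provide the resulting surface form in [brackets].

[axaj+mamma]

/n/ before /m/ (labial) → [m]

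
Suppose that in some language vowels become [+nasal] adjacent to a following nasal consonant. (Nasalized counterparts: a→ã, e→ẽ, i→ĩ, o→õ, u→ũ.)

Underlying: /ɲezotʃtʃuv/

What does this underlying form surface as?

no segment meets the rule's conditions; no change.

[ɲezotʃtʃuv]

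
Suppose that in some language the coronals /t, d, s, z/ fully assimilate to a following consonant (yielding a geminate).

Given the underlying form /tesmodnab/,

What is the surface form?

/s/ before /m/ → [m] (total assimilation)
/d/ before /n/ → [n] (total assimilation)

[temmonnab]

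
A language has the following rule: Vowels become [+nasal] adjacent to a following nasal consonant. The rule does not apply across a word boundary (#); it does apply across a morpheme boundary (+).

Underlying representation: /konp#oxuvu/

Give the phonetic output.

/o/ before nasal /n/ → [õ]

[kõnp#oxuvu]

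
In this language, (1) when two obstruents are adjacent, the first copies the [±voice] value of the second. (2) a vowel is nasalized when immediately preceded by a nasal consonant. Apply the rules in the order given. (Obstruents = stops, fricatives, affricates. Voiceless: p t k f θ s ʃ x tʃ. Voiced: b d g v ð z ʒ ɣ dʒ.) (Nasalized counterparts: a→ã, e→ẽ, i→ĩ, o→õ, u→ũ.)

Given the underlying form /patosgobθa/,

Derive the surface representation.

Rule 1: /s/ before /g/ (voiced) → [z]
Rule 1: /b/ before /θ/ (voiceless) → [p]
After rule 1: patozgopθa
Rule 2: no segment meets the rule's conditions; no change.

[patozgopθa]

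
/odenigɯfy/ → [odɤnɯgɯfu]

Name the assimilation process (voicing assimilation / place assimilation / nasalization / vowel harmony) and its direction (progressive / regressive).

/e/→[ɤ] /i/→[ɯ] /y/→[u].
Vowels agree with the first vowel, so the harmony is progressive.

vowel harmony, progressive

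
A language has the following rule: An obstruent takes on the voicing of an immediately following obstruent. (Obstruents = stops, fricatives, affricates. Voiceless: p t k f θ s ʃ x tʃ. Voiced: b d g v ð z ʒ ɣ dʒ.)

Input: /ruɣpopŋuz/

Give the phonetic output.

/ɣ/ before /p/ (voiceless) → [x]

[ruxpopŋuz]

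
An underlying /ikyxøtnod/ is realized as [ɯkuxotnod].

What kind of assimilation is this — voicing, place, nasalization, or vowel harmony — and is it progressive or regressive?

vowel harmony, regressive

/i/→[ɯ] /y/→[u] /ø/→[o].
Vowels agree with the last vowel, so the harmony is regressive.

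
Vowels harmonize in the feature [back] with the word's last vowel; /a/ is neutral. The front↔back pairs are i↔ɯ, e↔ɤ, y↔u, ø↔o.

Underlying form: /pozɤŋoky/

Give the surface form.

[pøzeŋøky]

/o/ harmonizes with /y/ ([-back]) → [ø]
/ɤ/ harmonizes with /y/ ([-back]) → [e]
/o/ harmonizes with /y/ ([-back]) → [ø]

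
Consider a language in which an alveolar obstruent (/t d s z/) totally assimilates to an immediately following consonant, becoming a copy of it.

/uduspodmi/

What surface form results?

[uduppommi]

/s/ before /p/ → [p] (total assimilation)
/d/ before /m/ → [m] (total assimilation)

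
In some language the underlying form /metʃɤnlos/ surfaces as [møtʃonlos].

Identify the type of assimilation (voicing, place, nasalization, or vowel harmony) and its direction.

/e/→[ø] /ɤ/→[o].
Vowels agree with the last vowel, so the harmony is regressive.

vowel harmony, regressive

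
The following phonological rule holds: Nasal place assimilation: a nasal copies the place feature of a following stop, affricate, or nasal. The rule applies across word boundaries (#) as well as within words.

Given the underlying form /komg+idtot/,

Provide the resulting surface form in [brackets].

/m/ before /g/ (velar) → [ŋ]

[koŋg+idtot]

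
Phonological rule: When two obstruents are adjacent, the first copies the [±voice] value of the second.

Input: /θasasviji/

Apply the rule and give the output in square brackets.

/s/ before /v/ (voiced) → [z]

[θasazviji]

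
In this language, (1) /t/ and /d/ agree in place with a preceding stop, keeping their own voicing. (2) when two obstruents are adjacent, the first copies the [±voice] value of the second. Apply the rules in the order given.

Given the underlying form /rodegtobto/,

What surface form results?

[rodekkoppo]

Rule 1: /t/ after /g/ (velar) → [k]
Rule 1: /t/ after /b/ (labial) → [p]
After rule 1: rodegkobpo
Rule 2: /g/ before /k/ (voiceless) → [k]
Rule 2: /b/ before /p/ (voiceless) → [p]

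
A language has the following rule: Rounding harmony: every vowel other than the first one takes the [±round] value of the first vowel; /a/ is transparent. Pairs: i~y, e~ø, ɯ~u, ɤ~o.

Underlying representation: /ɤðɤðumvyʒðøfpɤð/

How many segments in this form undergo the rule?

3

/u/ harmonizes with /ɤ/ ([-round]) → [ɯ]
/y/ harmonizes with /ɤ/ ([-round]) → [i]
/ø/ harmonizes with /ɤ/ ([-round]) → [e]
3 segments change.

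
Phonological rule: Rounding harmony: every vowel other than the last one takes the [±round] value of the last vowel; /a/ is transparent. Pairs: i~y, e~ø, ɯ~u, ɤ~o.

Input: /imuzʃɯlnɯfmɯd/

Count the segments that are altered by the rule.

1

/u/ harmonizes with /ɯ/ ([-round]) → [ɯ]
1 segment changes.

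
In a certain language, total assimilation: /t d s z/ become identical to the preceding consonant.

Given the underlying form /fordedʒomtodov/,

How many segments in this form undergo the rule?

2

/d/ after /r/ → [r] (total assimilation)
/t/ after /m/ → [m] (total assimilation)
2 segments change.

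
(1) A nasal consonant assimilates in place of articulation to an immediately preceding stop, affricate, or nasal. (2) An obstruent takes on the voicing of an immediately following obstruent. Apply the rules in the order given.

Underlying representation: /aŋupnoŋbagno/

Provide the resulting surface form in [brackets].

Rule 1: /n/ after /p/ (labial) → [m]
Rule 1: /n/ after /g/ (velar) → [ŋ]
After rule 1: aŋupmoŋbagŋo
Rule 2: no segment meets the rule's conditions; no change.

[aŋupmoŋbagŋo]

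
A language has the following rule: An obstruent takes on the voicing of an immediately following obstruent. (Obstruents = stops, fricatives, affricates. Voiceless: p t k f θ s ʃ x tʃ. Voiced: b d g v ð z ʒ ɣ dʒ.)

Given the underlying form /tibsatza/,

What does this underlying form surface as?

/b/ before /s/ (voiceless) → [p]
/t/ before /z/ (voiced) → [d]

[tipsadza]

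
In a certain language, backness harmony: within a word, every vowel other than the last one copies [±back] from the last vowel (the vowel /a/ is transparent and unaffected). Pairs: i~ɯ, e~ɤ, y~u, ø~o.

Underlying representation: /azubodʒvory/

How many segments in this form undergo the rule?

3

/u/ harmonizes with /y/ ([-back]) → [y]
/o/ harmonizes with /y/ ([-back]) → [ø]
/o/ harmonizes with /y/ ([-back]) → [ø]
3 segments change.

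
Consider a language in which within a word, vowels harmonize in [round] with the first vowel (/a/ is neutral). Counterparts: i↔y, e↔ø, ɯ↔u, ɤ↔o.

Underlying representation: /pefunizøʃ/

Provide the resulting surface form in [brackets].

/u/ harmonizes with /e/ ([-round]) → [ɯ]
/ø/ harmonizes with /e/ ([-round]) → [e]

[pefɯnizeʃ]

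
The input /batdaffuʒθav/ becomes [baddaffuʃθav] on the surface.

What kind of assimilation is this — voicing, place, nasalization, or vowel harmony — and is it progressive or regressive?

/t/→[d] /ʒ/→[ʃ].
Each target copies a feature from the following segment, so the direction is regressive.

voicing assimilation, regressive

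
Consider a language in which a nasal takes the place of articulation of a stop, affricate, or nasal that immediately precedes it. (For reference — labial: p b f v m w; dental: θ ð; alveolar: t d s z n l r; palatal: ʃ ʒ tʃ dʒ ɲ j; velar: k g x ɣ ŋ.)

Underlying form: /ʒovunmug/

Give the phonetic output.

[ʒovunnug]

/m/ after /n/ (alveolar) → [n]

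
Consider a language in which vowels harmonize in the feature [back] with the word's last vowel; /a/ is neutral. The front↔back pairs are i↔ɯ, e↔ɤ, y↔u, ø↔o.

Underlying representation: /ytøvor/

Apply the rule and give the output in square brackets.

/y/ harmonizes with /o/ ([+back]) → [u]
/ø/ harmonizes with /o/ ([+back]) → [o]

[utovor]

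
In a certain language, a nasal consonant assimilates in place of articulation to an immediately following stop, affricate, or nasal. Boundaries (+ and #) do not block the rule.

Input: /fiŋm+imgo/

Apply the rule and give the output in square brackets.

[fimm+iŋgo]

/ŋ/ before /m/ (labial) → [m]
/m/ before /g/ (velar) → [ŋ]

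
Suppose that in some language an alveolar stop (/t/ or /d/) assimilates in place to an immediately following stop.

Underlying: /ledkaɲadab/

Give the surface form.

[legkaɲadab]

/d/ before /k/ (velar) → [g]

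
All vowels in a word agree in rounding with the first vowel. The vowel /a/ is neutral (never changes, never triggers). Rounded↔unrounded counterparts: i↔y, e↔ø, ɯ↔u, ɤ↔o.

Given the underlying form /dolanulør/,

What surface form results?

[dolanulør]

no segment meets the rule's conditions; no change.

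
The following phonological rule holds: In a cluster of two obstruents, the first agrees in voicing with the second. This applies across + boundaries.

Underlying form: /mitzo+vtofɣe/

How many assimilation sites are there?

/t/ before /z/ (voiced) → [d]
/v/ before /t/ (voiceless) → [f]
/f/ before /ɣ/ (voiced) → [v]
3 segments change.

3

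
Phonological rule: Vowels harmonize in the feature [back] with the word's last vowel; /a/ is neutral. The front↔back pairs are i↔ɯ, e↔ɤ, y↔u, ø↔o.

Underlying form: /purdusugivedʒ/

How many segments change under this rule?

/u/ harmonizes with /e/ ([-back]) → [y]
/u/ harmonizes with /e/ ([-back]) → [y]
/u/ harmonizes with /e/ ([-back]) → [y]
3 segments change.

3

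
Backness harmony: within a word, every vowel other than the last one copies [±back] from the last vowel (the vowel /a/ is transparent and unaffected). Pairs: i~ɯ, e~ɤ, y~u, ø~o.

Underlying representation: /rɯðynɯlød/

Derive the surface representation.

/ɯ/ harmonizes with /ø/ ([-back]) → [i]
/ɯ/ harmonizes with /ø/ ([-back]) → [i]

[riðynilød]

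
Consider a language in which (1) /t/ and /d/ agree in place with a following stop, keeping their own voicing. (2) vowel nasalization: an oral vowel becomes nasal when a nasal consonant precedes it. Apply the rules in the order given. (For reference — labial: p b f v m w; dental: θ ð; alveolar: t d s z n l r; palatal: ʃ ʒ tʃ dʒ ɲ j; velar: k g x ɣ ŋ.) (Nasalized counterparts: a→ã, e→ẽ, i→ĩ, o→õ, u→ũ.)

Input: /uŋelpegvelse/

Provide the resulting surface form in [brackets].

[uŋẽlpegvelse]

Rule 1: no segment meets the rule's conditions; no change.
After rule 1: uŋelpegvelse
Rule 2: /e/ after nasal /ŋ/ → [ẽ]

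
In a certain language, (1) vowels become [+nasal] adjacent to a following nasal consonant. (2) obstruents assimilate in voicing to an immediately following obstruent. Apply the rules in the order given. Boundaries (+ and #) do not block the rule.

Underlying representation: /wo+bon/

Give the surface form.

[wo+bõn]

Rule 1: /o/ before nasal /n/ → [õ]
After rule 1: wo+bõn
Rule 2: no segment meets the rule's conditions; no change.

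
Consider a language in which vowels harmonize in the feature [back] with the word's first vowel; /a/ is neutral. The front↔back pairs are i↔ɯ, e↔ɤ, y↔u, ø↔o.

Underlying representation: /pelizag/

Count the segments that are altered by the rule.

No segment meets the rule's conditions.

0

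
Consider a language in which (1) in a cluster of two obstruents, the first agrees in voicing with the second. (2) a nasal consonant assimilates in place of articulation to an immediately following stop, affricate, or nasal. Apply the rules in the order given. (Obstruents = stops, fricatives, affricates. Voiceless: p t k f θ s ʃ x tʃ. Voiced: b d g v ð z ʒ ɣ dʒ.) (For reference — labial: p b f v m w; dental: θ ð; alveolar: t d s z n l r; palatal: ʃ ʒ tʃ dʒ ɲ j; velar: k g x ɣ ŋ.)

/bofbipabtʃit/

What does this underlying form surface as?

[bovbipaptʃit]

Rule 1: /f/ before /b/ (voiced) → [v]
Rule 1: /b/ before /tʃ/ (voiceless) → [p]
After rule 1: bovbipaptʃit
Rule 2: no segment meets the rule's conditions; no change.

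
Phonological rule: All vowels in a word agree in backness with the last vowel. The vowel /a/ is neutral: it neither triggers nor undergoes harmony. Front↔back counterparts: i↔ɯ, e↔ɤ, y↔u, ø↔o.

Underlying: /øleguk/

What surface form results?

[olɤguk]

/ø/ harmonizes with /u/ ([+back]) → [o]
/e/ harmonizes with /u/ ([+back]) → [ɤ]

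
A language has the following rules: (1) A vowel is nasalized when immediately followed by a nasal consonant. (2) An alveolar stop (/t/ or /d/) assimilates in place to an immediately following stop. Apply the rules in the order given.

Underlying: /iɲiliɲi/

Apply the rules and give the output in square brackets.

Rule 1: /i/ before nasal /ɲ/ → [ĩ]
Rule 1: /i/ before nasal /ɲ/ → [ĩ]
After rule 1: ĩɲilĩɲi
Rule 2: no segment meets the rule's conditions; no change.

[ĩɲilĩɲi]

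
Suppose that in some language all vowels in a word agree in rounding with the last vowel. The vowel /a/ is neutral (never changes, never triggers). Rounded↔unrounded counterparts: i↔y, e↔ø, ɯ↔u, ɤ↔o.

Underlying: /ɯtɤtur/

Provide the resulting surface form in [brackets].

[utotur]

/ɯ/ harmonizes with /u/ ([+round]) → [u]
/ɤ/ harmonizes with /u/ ([+round]) → [o]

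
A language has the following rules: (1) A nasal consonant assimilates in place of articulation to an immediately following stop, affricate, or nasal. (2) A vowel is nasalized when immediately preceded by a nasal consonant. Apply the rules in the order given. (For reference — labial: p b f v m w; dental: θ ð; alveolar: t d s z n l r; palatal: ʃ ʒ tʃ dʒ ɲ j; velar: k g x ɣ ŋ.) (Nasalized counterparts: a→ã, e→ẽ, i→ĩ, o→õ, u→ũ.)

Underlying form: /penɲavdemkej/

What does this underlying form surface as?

[peɲɲãvdeŋkej]

Rule 1: /n/ before /ɲ/ (palatal) → [ɲ]
Rule 1: /m/ before /k/ (velar) → [ŋ]
After rule 1: peɲɲavdeŋkej
Rule 2: /a/ after nasal /ɲ/ → [ã]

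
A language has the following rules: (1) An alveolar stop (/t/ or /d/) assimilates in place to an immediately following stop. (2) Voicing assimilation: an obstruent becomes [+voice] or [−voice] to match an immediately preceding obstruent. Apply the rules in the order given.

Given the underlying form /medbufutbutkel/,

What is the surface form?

[mebbufuppukkel]

Rule 1: /d/ before /b/ (labial) → [b]
Rule 1: /t/ before /b/ (labial) → [p]
Rule 1: /t/ before /k/ (velar) → [k]
After rule 1: mebbufupbukkel
Rule 2: /b/ after /p/ (voiceless) → [p]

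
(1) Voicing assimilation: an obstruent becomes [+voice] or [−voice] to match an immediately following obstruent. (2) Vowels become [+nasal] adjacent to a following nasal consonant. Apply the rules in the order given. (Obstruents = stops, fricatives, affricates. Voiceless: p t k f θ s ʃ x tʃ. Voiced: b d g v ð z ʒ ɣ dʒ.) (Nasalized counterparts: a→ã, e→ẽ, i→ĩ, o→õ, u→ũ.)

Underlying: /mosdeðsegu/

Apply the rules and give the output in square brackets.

[mozdeθsegu]

Rule 1: /s/ before /d/ (voiced) → [z]
Rule 1: /ð/ before /s/ (voiceless) → [θ]
After rule 1: mozdeθsegu
Rule 2: no segment meets the rule's conditions; no change.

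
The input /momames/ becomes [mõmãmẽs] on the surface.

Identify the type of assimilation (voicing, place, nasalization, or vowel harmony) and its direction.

nasalization, progressive

/o/→[õ] /a/→[ã] /e/→[ẽ].
Each target copies a feature from the preceding segment, so the direction is progressive.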